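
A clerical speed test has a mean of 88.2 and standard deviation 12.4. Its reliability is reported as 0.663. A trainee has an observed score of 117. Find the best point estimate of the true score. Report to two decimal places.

107.29

Kelley's formula gives T̂ = 0.663·117 + 0.337·88.2 = 77.571 + 29.7234 = 107.294.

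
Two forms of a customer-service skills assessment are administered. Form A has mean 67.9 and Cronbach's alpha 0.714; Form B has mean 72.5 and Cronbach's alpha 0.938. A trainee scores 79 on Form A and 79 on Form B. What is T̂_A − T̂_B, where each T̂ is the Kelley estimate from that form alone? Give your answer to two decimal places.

-2.77

T̂_A = 0.714(79) + 0.286(67.9) = 75.8254
T̂_B = 0.938(79) + 0.062(72.5) = 78.5970
T̂_A − T̂_B = -2.7716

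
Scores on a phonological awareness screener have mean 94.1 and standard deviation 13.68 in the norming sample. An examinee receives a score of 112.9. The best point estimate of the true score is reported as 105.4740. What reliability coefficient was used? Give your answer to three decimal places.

0.605

T̂ = ρX + (1 − ρ)μ  ⇒  T̂ − μ = ρ(X − μ)
ρ = (T̂ − μ)/(X − μ) = (105.4740 − 94.1) / (112.9 − 94.1) = 11.3740 / 18.8 = 0.60500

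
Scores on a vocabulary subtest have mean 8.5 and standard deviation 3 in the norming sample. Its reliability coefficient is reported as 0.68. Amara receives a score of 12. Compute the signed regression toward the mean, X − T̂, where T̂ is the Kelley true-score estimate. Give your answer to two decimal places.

T̂ = 0.68(12) + 0.32(8.5) = 8.16 + 2.720 = 10.8800 → 10.880
X − T̂ = 12 − 10.880 = 1.120 → 1.12

1.12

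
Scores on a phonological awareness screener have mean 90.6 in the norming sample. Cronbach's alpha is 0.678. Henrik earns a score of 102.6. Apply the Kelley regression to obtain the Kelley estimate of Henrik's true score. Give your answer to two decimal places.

98.74

Weight the observed score by reliability and the mean by (1 − reliability): T̂ = 0.678·102.6 + 0.322·90.6 = 69.5628 + 29.1732 = 98.736.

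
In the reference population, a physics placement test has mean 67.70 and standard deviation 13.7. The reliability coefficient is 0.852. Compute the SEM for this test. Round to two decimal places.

SEM = SD · √(1 − ρ) = 13.7 × √0.148 = 13.7 × 0.3847 = 5.270

5.27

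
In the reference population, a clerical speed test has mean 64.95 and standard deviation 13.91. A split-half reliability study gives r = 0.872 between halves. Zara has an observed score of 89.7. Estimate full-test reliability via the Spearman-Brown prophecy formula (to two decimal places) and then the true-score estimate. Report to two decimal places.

Spearman-Brown: ρ = 2r/(1 + r) = 2(0.872)/(1 + 0.872) = 1.7440/1.872 = 0.9316 → 0.93
T̂ = ρX + (1 − ρ)μ
  = 0.93 × 89.7 + 0.07 × 64.95
  = 83.421 + 4.5465
  = 87.968
  ≈ 87.97

87.97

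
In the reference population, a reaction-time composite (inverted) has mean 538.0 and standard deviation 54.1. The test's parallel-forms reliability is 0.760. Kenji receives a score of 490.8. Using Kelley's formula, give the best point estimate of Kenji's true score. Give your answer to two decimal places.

502.13

T̂ = ρX + (1 − ρ)μ
  = 0.760 × 490.8 + 0.240 × 538.0
  = 373.0080 + 129.1200
  = 502.128
  ≈ 502.13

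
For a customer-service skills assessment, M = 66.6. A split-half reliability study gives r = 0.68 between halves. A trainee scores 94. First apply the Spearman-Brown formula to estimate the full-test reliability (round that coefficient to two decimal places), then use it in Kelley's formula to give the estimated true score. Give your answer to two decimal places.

88.79

Spearman-Brown: ρ = 2r/(1 + r) = 2(0.68)/(1 + 0.68) = 1.360/1.68 = 0.8095 → 0.81
T̂ = ρX + (1 − ρ)μ
  = 0.81 × 94 + 0.19 × 66.6
  = 76.14 + 12.654
  = 88.794
  ≈ 88.79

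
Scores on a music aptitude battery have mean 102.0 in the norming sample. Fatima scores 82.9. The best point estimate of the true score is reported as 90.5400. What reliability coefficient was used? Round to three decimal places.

0.600

T̂ = ρX + (1 − ρ)μ  ⇒  T̂ − μ = ρ(X − μ)
ρ = (T̂ − μ)/(X − μ) = (90.5400 − 102.0) / (82.9 − 102.0) = -11.4600 / -19.1 = 0.60000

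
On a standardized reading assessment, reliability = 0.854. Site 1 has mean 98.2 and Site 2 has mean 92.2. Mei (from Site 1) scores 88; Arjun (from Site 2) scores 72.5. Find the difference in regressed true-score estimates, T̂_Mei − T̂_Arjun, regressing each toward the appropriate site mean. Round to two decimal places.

14.11

T̂_Mei = 0.854(88) + 0.146(98.2) = 89.4892
T̂_Arjun = 0.854(72.5) + 0.146(92.2) = 75.3762
Difference = 89.4892 − 75.3762 = 14.1130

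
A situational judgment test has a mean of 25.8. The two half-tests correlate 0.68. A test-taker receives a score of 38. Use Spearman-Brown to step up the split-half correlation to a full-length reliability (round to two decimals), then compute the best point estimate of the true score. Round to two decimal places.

35.68

Spearman-Brown: ρ = 2r/(1 + r) = 2(0.68)/(1 + 0.68) = 1.360/1.68 = 0.8095 → 0.81
T̂ = ρX + (1 − ρ)μ
  = 0.81 × 38 + 0.19 × 25.8
  = 30.78 + 4.902
  = 35.682
  ≈ 35.68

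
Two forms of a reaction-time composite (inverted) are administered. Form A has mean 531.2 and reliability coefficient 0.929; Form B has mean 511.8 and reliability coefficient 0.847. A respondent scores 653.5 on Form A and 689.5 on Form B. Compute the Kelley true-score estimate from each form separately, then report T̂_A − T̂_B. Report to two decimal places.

T̂_A = 0.929(653.5) + 0.071(531.2) = 644.8167
T̂_B = 0.847(689.5) + 0.153(511.8) = 662.3119
T̂_A − T̂_B = -17.4952

-17.50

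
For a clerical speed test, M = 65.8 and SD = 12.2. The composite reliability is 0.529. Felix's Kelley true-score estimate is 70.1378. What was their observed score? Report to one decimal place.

74.0

T̂ = ρX + (1 − ρ)μ  ⇒  X = (T̂ − (1 − ρ)μ) / ρ
X = (70.1378 − 0.471 × 65.8) / 0.529 = (70.1378 − 30.9918) / 0.529 = 39.1460 / 0.529 = 74.000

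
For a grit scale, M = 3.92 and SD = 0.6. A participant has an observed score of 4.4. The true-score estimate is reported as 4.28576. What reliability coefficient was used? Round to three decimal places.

T̂ = ρX + (1 − ρ)μ  ⇒  T̂ − μ = ρ(X − μ)
ρ = (T̂ − μ)/(X − μ) = (4.28576 − 3.92) / (4.4 − 3.92) = 0.36576 / 0.48 = 0.76200

0.762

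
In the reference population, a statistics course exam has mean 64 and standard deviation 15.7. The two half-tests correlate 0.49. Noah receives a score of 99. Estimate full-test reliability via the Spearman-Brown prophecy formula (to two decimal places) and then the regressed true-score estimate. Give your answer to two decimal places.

87.10

Spearman-Brown: ρ = 2r/(1 + r) = 2(0.49)/(1 + 0.49) = 0.980/1.49 = 0.6577 → 0.66
Kelley's formula gives T̂ = 0.66·99 + 0.34·64 = 65.34 + 21.76 = 87.100.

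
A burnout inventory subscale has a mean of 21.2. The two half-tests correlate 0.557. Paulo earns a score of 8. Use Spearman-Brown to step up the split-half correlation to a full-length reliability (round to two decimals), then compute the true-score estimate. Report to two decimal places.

11.70

Spearman-Brown: ρ = 2r/(1 + r) = 2(0.557)/(1 + 0.557) = 1.1140/1.557 = 0.7155 → 0.72
T̂ = ρX + (1 − ρ)μ
  = 0.72 × 8 + 0.28 × 21.2
  = 5.76 + 5.936
  = 11.696
  ≈ 11.70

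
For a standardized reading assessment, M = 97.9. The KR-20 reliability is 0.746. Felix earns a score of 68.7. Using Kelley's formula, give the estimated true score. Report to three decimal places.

T̂ = ρX + (1 − ρ)μ
  = 0.746 × 68.7 + 0.254 × 97.9
  = 51.2502 + 24.8666
  = 76.1168
  ≈ 76.117

76.117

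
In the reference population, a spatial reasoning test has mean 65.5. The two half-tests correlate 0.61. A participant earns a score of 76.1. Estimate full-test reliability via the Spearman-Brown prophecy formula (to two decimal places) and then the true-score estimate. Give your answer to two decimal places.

Spearman-Brown: ρ = 2r/(1 + r) = 2(0.61)/(1 + 0.61) = 1.220/1.61 = 0.7578 → 0.76
T̂ = ρX + (1 − ρ)μ
  = 0.76 × 76.1 + 0.24 × 65.5
  = 57.836 + 15.720
  = 73.556
  ≈ 73.56

73.56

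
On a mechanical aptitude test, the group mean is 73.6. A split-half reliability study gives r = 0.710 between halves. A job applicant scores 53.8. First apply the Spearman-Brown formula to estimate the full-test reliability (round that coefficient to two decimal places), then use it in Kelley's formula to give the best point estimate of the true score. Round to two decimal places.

57.17

Spearman-Brown: ρ = 2r/(1 + r) = 2(0.710)/(1 + 0.710) = 1.4200/1.710 = 0.8304 → 0.83
T̂ = 0.83(53.8) + 0.17(73.6) = 44.654 + 12.512 = 57.166 → 57.17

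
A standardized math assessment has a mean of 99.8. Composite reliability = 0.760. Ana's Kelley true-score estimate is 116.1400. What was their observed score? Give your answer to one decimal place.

T̂ = ρX + (1 − ρ)μ  ⇒  X = (T̂ − (1 − ρ)μ) / ρ
X = (116.1400 − 0.240 × 99.8) / 0.760 = (116.1400 − 23.9520) / 0.760 = 92.1880 / 0.760 = 121.300

121.3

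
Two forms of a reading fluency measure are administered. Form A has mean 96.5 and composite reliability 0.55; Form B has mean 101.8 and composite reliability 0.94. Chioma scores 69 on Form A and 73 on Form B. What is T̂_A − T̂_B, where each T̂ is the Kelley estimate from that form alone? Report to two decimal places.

T̂_A = 0.55(69) + 0.45(96.5) = 81.3750
T̂_B = 0.94(73) + 0.06(101.8) = 74.7280
T̂_A − T̂_B = 6.6470

6.65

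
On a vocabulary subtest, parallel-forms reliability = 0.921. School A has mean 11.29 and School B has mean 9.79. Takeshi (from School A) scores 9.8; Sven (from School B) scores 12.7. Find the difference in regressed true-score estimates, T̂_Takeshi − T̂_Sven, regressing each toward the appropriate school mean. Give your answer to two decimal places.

T̂_Takeshi = 0.921(9.8) + 0.079(11.29) = 9.9177
T̂_Sven = 0.921(12.7) + 0.079(9.79) = 12.4701
Difference = 9.9177 − 12.4701 = -2.5524

-2.55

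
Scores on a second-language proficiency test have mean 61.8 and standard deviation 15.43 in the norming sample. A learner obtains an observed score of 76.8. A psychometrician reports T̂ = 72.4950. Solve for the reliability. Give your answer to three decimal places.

0.713

T̂ = ρX + (1 − ρ)μ  ⇒  T̂ − μ = ρ(X − μ)
ρ = (T̂ − μ)/(X − μ) = (72.4950 − 61.8) / (76.8 − 61.8) = 10.6950 / 15.0 = 0.71300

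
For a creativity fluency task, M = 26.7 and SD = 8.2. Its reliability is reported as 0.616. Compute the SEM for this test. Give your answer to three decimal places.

SEM = SD · √(1 − ρ) = 8.2 × √0.384 = 8.2 × 0.6197 = 5.0814

5.081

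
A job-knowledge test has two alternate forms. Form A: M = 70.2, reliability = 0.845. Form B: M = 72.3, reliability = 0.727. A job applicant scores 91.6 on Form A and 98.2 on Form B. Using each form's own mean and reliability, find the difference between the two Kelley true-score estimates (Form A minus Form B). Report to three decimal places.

T̂_A = 0.845(91.6) + 0.155(70.2) = 88.28300
T̂_B = 0.727(98.2) + 0.273(72.3) = 91.12930
T̂_A − T̂_B = -2.84630

-2.846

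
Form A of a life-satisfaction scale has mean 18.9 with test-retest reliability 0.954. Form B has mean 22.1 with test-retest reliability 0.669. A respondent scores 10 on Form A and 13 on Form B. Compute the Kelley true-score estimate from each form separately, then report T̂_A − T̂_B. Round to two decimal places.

T̂_A = 0.954(10) + 0.046(18.9) = 10.4094
T̂_B = 0.669(13) + 0.331(22.1) = 16.0121
T̂_A − T̂_B = -5.6027

-5.60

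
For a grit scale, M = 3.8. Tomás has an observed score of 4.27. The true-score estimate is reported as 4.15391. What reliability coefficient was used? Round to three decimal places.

T̂ = ρX + (1 − ρ)μ  ⇒  T̂ − μ = ρ(X − μ)
ρ = (T̂ − μ)/(X − μ) = (4.15391 − 3.8) / (4.27 − 3.8) = 0.35391 / 0.47 = 0.75300

0.753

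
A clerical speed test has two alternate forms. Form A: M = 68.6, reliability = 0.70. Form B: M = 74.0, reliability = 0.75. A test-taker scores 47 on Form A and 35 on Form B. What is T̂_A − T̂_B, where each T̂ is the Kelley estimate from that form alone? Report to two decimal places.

8.73

T̂_A = 0.70(47) + 0.30(68.6) = 53.4800
T̂_B = 0.75(35) + 0.25(74.0) = 44.7500
T̂_A − T̂_B = 8.7300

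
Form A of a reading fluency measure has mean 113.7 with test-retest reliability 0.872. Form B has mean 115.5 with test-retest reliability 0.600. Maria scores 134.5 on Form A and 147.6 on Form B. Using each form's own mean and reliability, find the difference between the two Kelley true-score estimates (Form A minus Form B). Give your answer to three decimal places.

T̂_A = 0.872(134.5) + 0.128(113.7) = 131.83760
T̂_B = 0.600(147.6) + 0.400(115.5) = 134.76000
T̂_A − T̂_B = -2.92240

-2.922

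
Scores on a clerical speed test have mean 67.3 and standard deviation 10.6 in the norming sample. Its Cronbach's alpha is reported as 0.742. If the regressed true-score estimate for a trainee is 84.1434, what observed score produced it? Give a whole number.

90

T̂ = ρX + (1 − ρ)μ  ⇒  X = (T̂ − (1 − ρ)μ) / ρ
X = (84.1434 − 0.258 × 67.3) / 0.742 = (84.1434 − 17.3634) / 0.742 = 66.7800 / 0.742 = 90.00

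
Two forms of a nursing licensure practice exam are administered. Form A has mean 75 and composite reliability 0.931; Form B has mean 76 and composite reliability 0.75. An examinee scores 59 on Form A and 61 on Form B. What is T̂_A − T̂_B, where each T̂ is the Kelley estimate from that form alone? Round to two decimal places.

-4.65

T̂_A = 0.931(59) + 0.069(75) = 60.1040
T̂_B = 0.75(61) + 0.25(76) = 64.7500
T̂_A − T̂_B = -4.6460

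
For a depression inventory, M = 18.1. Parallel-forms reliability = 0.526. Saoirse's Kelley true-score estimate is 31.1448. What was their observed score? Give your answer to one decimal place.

42.9

T̂ = ρX + (1 − ρ)μ  ⇒  X = (T̂ − (1 − ρ)μ) / ρ
X = (31.1448 − 0.474 × 18.1) / 0.526 = (31.1448 − 8.5794) / 0.526 = 22.5654 / 0.526 = 42.900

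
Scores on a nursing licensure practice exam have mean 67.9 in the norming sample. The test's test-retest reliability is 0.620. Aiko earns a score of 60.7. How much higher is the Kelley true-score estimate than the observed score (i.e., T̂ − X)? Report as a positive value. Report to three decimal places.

2.736

T̂ = ρX + (1 − ρ)μ
  = 0.620 × 60.7 + 0.380 × 67.9
  = 37.6340 + 25.8020
  = 63.43600
  ≈ 63.4360
T̂ − X = 63.4360 − 60.7 = 2.7360 → 2.736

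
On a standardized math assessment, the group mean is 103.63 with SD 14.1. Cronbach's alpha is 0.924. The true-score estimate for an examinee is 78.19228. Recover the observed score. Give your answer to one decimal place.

76.1

T̂ = ρX + (1 − ρ)μ  ⇒  X = (T̂ − (1 − ρ)μ) / ρ
X = (78.19228 − 0.076 × 103.63) / 0.924 = (78.19228 − 7.87588) / 0.924 = 70.31640 / 0.924 = 76.100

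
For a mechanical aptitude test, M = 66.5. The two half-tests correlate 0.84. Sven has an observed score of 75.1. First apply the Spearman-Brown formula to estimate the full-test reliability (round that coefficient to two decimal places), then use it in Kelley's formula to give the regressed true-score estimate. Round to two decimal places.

74.33

Spearman-Brown: ρ = 2r/(1 + r) = 2(0.84)/(1 + 0.84) = 1.680/1.84 = 0.9130 → 0.91
T̂ = ρX + (1 − ρ)μ
  = 0.91 × 75.1 + 0.09 × 66.5
  = 68.341 + 5.985
  = 74.326
  ≈ 74.33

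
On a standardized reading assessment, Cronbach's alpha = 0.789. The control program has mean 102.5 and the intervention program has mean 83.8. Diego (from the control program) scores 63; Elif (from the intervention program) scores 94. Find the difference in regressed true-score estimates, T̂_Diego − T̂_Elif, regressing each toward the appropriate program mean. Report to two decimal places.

T̂_Diego = 0.789(63) + 0.211(102.5) = 71.3345
T̂_Elif = 0.789(94) + 0.211(83.8) = 91.8478
Difference = 71.3345 − 91.8478 = -20.5133

-20.51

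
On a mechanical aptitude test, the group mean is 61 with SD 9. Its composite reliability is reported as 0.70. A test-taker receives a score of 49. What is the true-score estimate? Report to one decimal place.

52.6

T̂ = 0.70(49) + 0.30(61) = 34.30 + 18.30 = 52.60 → 52.6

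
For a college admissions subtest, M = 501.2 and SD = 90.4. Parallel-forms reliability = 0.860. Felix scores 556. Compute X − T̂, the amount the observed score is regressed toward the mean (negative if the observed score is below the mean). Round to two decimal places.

T̂ = ρX + (1 − ρ)μ
  = 0.860 × 556 + 0.140 × 501.2
  = 478.160 + 70.1680
  = 548.3280
  ≈ 548.328
X − T̂ = 556 − 548.328 = 7.672 → 7.67

7.67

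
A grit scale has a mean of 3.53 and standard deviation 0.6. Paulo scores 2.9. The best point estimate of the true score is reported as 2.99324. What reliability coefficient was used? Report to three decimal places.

T̂ = ρX + (1 − ρ)μ  ⇒  T̂ − μ = ρ(X − μ)
ρ = (T̂ − μ)/(X − μ) = (2.99324 − 3.53) / (2.9 − 3.53) = -0.53676 / -0.63 = 0.85200

0.852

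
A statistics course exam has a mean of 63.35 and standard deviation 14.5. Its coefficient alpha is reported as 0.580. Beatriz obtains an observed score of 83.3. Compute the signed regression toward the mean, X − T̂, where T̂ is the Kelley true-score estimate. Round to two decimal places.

Weight the observed score by reliability and the mean by (1 − reliability): T̂ = 0.580·83.3 + 0.420·63.35 = 48.3140 + 26.60700 = 74.9210.
X − T̂ = 83.3 − 74.921 = 8.379 → 8.38

8.38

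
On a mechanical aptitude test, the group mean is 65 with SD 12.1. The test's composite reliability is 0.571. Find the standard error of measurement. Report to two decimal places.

SEM = SD · √(1 − ρ) = 12.1 × √0.429 = 12.1 × 0.6550 = 7.925

7.93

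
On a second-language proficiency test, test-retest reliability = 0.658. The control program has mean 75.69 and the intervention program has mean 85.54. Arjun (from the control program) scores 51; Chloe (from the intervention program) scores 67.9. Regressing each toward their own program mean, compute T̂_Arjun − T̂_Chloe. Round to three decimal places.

T̂_Arjun = 0.658(51) + 0.342(75.69) = 59.44398
T̂_Chloe = 0.658(67.9) + 0.342(85.54) = 73.93288
Difference = 59.44398 − 73.93288 = -14.48890

-14.489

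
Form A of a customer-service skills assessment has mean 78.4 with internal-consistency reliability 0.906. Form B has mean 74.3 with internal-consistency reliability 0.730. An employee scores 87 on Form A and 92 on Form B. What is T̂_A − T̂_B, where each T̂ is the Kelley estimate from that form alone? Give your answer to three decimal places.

T̂_A = 0.906(87) + 0.094(78.4) = 86.19160
T̂_B = 0.730(92) + 0.270(74.3) = 87.22100
T̂_A − T̂_B = -1.02940

-1.029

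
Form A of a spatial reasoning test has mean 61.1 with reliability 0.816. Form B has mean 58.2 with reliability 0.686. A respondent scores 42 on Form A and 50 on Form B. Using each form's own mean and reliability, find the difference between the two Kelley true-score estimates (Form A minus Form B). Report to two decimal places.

-7.06

T̂_A = 0.816(42) + 0.184(61.1) = 45.5144
T̂_B = 0.686(50) + 0.314(58.2) = 52.5748
T̂_A − T̂_B = -7.0604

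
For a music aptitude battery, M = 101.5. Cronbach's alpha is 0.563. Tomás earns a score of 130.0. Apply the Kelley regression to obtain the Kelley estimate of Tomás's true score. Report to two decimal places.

T̂ = ρX + (1 − ρ)μ
  = 0.563 × 130.0 + 0.437 × 101.5
  = 73.1900 + 44.3555
  = 117.546
  ≈ 117.55

117.55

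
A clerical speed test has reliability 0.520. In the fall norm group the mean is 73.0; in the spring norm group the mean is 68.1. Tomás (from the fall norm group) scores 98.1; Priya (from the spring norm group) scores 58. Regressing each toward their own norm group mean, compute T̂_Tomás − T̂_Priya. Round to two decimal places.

T̂_Tomás = 0.520(98.1) + 0.480(73.0) = 86.0520
T̂_Priya = 0.520(58) + 0.480(68.1) = 62.8480
Difference = 86.0520 − 62.8480 = 23.2040

23.20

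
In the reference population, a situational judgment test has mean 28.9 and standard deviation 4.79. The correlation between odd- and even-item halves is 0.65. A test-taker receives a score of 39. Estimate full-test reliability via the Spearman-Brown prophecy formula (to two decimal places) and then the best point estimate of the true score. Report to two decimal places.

36.88

Spearman-Brown: ρ = 2r/(1 + r) = 2(0.65)/(1 + 0.65) = 1.300/1.65 = 0.7879 → 0.79
Regress the observed score toward the mean by the unreliability: T̂ = 0.79·39 + 0.21·28.9 = 30.81 + 6.069 = 36.879.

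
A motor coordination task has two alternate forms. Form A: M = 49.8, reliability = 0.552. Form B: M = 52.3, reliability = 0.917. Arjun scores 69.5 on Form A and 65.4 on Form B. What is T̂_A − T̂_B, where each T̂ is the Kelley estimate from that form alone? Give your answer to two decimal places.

T̂_A = 0.552(69.5) + 0.448(49.8) = 60.6744
T̂_B = 0.917(65.4) + 0.083(52.3) = 64.3127
T̂_A − T̂_B = -3.6383

-3.64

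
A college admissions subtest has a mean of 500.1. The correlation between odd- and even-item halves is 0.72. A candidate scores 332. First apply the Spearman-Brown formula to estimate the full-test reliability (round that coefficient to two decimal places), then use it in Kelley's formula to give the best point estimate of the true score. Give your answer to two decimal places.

358.90

Spearman-Brown: ρ = 2r/(1 + r) = 2(0.72)/(1 + 0.72) = 1.440/1.72 = 0.8372 → 0.84
T̂ = 0.84(332) + 0.16(500.1) = 278.88 + 80.016 = 358.896 → 358.90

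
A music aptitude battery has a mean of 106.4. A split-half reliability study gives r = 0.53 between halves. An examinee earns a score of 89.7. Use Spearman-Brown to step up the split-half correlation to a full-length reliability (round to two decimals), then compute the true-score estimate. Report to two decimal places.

94.88

Spearman-Brown: ρ = 2r/(1 + r) = 2(0.53)/(1 + 0.53) = 1.060/1.53 = 0.6928 → 0.69
T̂ = 0.69(89.7) + 0.31(106.4) = 61.893 + 32.984 = 94.877 → 94.88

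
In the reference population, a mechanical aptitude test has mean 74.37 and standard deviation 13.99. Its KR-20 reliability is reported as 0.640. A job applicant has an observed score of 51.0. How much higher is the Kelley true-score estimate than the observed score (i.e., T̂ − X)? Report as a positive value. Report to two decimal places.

Regress the observed score toward the mean by the unreliability: T̂ = 0.640·51.0 + 0.360·74.37 = 32.6400 + 26.77320 = 59.4132.
T̂ − X = 59.413 − 51.0 = 8.413 → 8.41

8.41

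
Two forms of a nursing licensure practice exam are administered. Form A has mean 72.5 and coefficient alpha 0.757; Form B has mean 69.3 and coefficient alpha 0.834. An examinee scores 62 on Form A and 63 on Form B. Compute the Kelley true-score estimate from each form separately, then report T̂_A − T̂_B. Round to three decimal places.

T̂_A = 0.757(62) + 0.243(72.5) = 64.55150
T̂_B = 0.834(63) + 0.166(69.3) = 64.04580
T̂_A − T̂_B = 0.50570

0.506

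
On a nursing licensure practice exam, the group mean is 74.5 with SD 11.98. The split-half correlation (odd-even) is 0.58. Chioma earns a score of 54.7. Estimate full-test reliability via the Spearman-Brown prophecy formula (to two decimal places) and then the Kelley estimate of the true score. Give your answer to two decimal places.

Spearman-Brown: ρ = 2r/(1 + r) = 2(0.58)/(1 + 0.58) = 1.160/1.58 = 0.7342 → 0.73
Weight the observed score by reliability and the mean by (1 − reliability): T̂ = 0.73·54.7 + 0.27·74.5 = 39.931 + 20.115 = 60.046.

60.05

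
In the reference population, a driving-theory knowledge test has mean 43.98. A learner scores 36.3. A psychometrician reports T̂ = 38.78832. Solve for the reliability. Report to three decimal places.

T̂ = ρX + (1 − ρ)μ  ⇒  T̂ − μ = ρ(X − μ)
ρ = (T̂ − μ)/(X − μ) = (38.78832 − 43.98) / (36.3 − 43.98) = -5.19168 / -7.68 = 0.67600

0.676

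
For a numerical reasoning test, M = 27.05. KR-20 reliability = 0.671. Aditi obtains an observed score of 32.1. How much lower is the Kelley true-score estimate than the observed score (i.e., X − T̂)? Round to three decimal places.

1.661

T̂ = ρX + (1 − ρ)μ
  = 0.671 × 32.1 + 0.329 × 27.05
  = 21.5391 + 8.89945
  = 30.43855
  ≈ 30.4385
X − T̂ = 32.1 − 30.4385 = 1.6615 → 1.661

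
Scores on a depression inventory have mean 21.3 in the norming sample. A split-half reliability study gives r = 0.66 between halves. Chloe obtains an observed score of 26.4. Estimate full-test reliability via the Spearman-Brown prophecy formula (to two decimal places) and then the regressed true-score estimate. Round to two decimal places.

Spearman-Brown: ρ = 2r/(1 + r) = 2(0.66)/(1 + 0.66) = 1.320/1.66 = 0.7952 → 0.80
T̂ = ρX + (1 − ρ)μ
  = 0.80 × 26.4 + 0.20 × 21.3
  = 21.120 + 4.260
  = 25.380
  ≈ 25.38

25.38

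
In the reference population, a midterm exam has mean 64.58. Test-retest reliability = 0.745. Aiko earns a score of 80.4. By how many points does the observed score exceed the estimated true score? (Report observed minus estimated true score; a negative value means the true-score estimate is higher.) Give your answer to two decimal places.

4.03

Weight the observed score by reliability and the mean by (1 − reliability): T̂ = 0.745·80.4 + 0.255·64.58 = 59.8980 + 16.46790 = 76.3659.
X − T̂ = 80.4 − 76.366 = 4.034 → 4.03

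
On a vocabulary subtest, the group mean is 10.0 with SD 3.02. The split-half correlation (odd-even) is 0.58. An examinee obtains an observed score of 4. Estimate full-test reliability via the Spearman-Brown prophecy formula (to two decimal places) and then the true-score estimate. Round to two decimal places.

Spearman-Brown: ρ = 2r/(1 + r) = 2(0.58)/(1 + 0.58) = 1.160/1.58 = 0.7342 → 0.73
Weight the observed score by reliability and the mean by (1 − reliability): T̂ = 0.73·4 + 0.27·10.0 = 2.92 + 2.700 = 5.620.

5.62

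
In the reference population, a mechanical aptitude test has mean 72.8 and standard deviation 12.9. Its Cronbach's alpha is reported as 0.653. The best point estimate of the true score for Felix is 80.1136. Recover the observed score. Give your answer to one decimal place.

84.0

T̂ = ρX + (1 − ρ)μ  ⇒  X = (T̂ − (1 − ρ)μ) / ρ
X = (80.1136 − 0.347 × 72.8) / 0.653 = (80.1136 − 25.2616) / 0.653 = 54.8520 / 0.653 = 84.000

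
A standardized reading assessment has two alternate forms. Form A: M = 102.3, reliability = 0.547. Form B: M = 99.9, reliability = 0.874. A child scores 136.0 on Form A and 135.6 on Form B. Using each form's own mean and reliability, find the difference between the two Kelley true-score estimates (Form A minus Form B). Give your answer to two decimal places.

T̂_A = 0.547(136.0) + 0.453(102.3) = 120.7339
T̂_B = 0.874(135.6) + 0.126(99.9) = 131.1018
T̂_A − T̂_B = -10.3679

-10.37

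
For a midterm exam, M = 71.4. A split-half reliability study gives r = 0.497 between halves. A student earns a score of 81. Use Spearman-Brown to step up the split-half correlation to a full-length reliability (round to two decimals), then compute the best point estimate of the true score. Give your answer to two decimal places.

Spearman-Brown: ρ = 2r/(1 + r) = 2(0.497)/(1 + 0.497) = 0.9940/1.497 = 0.6640 → 0.66
T̂ = ρX + (1 − ρ)μ
  = 0.66 × 81 + 0.34 × 71.4
  = 53.46 + 24.276
  = 77.736
  ≈ 77.74

77.74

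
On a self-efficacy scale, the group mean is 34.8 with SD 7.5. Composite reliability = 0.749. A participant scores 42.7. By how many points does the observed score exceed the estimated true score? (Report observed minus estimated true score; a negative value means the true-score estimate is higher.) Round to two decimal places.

T̂ = ρX + (1 − ρ)μ
  = 0.749 × 42.7 + 0.251 × 34.8
  = 31.9823 + 8.7348
  = 40.7171
  ≈ 40.717
X − T̂ = 42.7 − 40.717 = 1.983 → 1.98

1.98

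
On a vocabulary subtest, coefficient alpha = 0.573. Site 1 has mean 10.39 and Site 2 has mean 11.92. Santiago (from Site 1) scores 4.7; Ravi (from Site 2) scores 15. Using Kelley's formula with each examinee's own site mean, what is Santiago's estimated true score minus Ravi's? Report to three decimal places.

T̂_Santiago = 0.573(4.7) + 0.427(10.39) = 7.12963
T̂_Ravi = 0.573(15) + 0.427(11.92) = 13.68484
Difference = 7.12963 − 13.68484 = -6.55521

-6.555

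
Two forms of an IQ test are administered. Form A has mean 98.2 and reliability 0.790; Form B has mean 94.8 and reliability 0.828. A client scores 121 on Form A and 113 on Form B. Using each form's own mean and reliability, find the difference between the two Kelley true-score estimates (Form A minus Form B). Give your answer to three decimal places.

T̂_A = 0.790(121) + 0.210(98.2) = 116.21200
T̂_B = 0.828(113) + 0.172(94.8) = 109.86960
T̂_A − T̂_B = 6.34240

6.342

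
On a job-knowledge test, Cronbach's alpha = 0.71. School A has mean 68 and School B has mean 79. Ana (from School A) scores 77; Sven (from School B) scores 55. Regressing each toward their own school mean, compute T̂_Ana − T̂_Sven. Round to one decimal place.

T̂_Ana = 0.71(77) + 0.29(68) = 74.390
T̂_Sven = 0.71(55) + 0.29(79) = 61.960
Difference = 74.390 − 61.960 = 12.430

12.4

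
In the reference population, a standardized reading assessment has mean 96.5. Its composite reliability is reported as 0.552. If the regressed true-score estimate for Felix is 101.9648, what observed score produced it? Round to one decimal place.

T̂ = ρX + (1 − ρ)μ  ⇒  X = (T̂ − (1 − ρ)μ) / ρ
X = (101.9648 − 0.448 × 96.5) / 0.552 = (101.9648 − 43.2320) / 0.552 = 58.7328 / 0.552 = 106.400

106.4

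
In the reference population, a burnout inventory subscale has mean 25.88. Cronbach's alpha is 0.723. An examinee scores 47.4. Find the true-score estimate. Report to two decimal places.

Weight the observed score by reliability and the mean by (1 − reliability): T̂ = 0.723·47.4 + 0.277·25.88 = 34.2702 + 7.16876 = 41.439.

41.44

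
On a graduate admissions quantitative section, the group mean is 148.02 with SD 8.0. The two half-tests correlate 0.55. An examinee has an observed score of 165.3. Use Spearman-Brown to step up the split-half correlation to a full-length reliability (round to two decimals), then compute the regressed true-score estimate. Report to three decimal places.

Spearman-Brown: ρ = 2r/(1 + r) = 2(0.55)/(1 + 0.55) = 1.100/1.55 = 0.7097 → 0.71
T̂ = 0.71(165.3) + 0.29(148.02) = 117.363 + 42.9258 = 160.2888 → 160.289

160.289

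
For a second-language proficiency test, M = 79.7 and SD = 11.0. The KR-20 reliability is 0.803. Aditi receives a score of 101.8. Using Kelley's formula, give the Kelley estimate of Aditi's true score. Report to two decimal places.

T̂ = 0.803(101.8) + 0.197(79.7) = 81.7454 + 15.7009 = 97.446 → 97.45

97.45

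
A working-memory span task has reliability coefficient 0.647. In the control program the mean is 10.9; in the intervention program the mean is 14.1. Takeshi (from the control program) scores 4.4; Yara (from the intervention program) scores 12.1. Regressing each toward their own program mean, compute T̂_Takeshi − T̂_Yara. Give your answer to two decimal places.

-6.11

T̂_Takeshi = 0.647(4.4) + 0.353(10.9) = 6.6945
T̂_Yara = 0.647(12.1) + 0.353(14.1) = 12.8060
Difference = 6.6945 − 12.8060 = -6.1115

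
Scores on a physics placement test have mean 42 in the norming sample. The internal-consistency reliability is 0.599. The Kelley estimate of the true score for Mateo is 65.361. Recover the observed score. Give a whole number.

T̂ = ρX + (1 − ρ)μ  ⇒  X = (T̂ − (1 − ρ)μ) / ρ
X = (65.361 − 0.401 × 42) / 0.599 = (65.361 − 16.842) / 0.599 = 48.519 / 0.599 = 81.00

81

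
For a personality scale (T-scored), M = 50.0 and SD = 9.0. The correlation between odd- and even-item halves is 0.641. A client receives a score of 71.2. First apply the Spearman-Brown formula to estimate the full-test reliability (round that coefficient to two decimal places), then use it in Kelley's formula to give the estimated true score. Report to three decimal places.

Spearman-Brown: ρ = 2r/(1 + r) = 2(0.641)/(1 + 0.641) = 1.2820/1.641 = 0.7812 → 0.78
T̂ = ρX + (1 − ρ)μ
  = 0.78 × 71.2 + 0.22 × 50.0
  = 55.536 + 11.000
  = 66.5360
  ≈ 66.536

66.536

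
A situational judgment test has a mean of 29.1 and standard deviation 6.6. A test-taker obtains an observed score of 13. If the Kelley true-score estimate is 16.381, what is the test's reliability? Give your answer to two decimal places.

T̂ = ρX + (1 − ρ)μ  ⇒  T̂ − μ = ρ(X − μ)
ρ = (T̂ − μ)/(X − μ) = (16.381 − 29.1) / (13 − 29.1) = -12.719 / -16.1 = 0.7900

0.79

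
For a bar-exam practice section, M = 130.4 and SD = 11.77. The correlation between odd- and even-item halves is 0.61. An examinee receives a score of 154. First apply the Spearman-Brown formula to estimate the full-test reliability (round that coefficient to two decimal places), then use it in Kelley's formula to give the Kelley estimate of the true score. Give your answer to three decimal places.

Spearman-Brown: ρ = 2r/(1 + r) = 2(0.61)/(1 + 0.61) = 1.220/1.61 = 0.7578 → 0.76
T̂ = 0.76(154) + 0.24(130.4) = 117.04 + 31.296 = 148.3360 → 148.336

148.336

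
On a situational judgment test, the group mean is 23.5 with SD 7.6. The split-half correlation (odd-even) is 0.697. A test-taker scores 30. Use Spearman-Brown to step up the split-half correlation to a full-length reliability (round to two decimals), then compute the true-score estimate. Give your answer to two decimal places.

Spearman-Brown: ρ = 2r/(1 + r) = 2(0.697)/(1 + 0.697) = 1.3940/1.697 = 0.8214 → 0.82
Regress the observed score toward the mean by the unreliability: T̂ = 0.82·30 + 0.18·23.5 = 24.60 + 4.230 = 28.830.

28.83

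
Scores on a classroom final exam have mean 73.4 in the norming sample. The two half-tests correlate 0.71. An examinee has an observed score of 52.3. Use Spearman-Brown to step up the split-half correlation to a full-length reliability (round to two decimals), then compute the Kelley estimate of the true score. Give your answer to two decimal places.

55.89

Spearman-Brown: ρ = 2r/(1 + r) = 2(0.71)/(1 + 0.71) = 1.420/1.71 = 0.8304 → 0.83
T̂ = 0.83(52.3) + 0.17(73.4) = 43.409 + 12.478 = 55.887 → 55.89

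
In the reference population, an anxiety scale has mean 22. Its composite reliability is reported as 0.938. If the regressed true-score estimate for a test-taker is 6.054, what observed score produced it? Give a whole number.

5

T̂ = ρX + (1 − ρ)μ  ⇒  X = (T̂ − (1 − ρ)μ) / ρ
X = (6.054 − 0.062 × 22) / 0.938 = (6.054 − 1.364) / 0.938 = 4.690 / 0.938 = 5.00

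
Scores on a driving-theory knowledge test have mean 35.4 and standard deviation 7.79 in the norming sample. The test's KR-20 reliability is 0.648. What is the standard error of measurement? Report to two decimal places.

4.62

SEM = SD · √(1 − ρ) = 7.79 × √0.352 = 7.79 × 0.5933 = 4.622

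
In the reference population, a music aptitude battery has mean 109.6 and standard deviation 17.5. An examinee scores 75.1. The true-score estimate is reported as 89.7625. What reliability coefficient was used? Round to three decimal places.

T̂ = ρX + (1 − ρ)μ  ⇒  T̂ − μ = ρ(X − μ)
ρ = (T̂ − μ)/(X − μ) = (89.7625 − 109.6) / (75.1 − 109.6) = -19.8375 / -34.5 = 0.57500

0.575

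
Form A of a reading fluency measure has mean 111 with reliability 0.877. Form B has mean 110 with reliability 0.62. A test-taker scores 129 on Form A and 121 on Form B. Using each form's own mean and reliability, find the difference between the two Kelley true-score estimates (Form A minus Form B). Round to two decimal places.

9.97

T̂_A = 0.877(129) + 0.123(111) = 126.7860
T̂_B = 0.62(121) + 0.38(110) = 116.8200
T̂_A − T̂_B = 9.9660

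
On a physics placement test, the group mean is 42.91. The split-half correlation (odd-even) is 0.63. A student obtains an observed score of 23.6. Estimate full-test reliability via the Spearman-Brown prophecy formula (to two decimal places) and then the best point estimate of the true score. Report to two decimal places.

Spearman-Brown: ρ = 2r/(1 + r) = 2(0.63)/(1 + 0.63) = 1.260/1.63 = 0.7730 → 0.77
Weight the observed score by reliability and the mean by (1 − reliability): T̂ = 0.77·23.6 + 0.23·42.91 = 18.172 + 9.8693 = 28.041.

28.04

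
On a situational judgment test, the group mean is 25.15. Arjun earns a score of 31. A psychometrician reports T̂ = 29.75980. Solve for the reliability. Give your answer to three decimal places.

0.788

T̂ = ρX + (1 − ρ)μ  ⇒  T̂ − μ = ρ(X − μ)
ρ = (T̂ − μ)/(X − μ) = (29.75980 − 25.15) / (31 − 25.15) = 4.60980 / 5.85 = 0.78800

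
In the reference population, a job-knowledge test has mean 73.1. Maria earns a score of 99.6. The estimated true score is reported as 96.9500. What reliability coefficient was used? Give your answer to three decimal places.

T̂ = ρX + (1 − ρ)μ  ⇒  T̂ − μ = ρ(X − μ)
ρ = (T̂ − μ)/(X − μ) = (96.9500 − 73.1) / (99.6 − 73.1) = 23.8500 / 26.5 = 0.90000

0.900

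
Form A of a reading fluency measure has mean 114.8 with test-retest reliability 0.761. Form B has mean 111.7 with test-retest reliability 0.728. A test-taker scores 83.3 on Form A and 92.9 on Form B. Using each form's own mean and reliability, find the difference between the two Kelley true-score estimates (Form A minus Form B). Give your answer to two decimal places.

-7.19

T̂_A = 0.761(83.3) + 0.239(114.8) = 90.8285
T̂_B = 0.728(92.9) + 0.272(111.7) = 98.0136
T̂_A − T̂_B = -7.1851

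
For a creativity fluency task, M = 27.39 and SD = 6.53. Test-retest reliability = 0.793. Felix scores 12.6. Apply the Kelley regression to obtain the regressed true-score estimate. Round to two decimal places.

15.66

T̂ = 0.793(12.6) + 0.207(27.39) = 9.9918 + 5.66973 = 15.662 → 15.66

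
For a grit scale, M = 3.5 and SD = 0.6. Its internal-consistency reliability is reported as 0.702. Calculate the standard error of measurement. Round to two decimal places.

SEM = SD · √(1 − ρ) = 0.6 × √0.298 = 0.6 × 0.5459 = 0.328

0.33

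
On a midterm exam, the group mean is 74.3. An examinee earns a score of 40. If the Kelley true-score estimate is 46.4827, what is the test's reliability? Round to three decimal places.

T̂ = ρX + (1 − ρ)μ  ⇒  T̂ − μ = ρ(X − μ)
ρ = (T̂ − μ)/(X − μ) = (46.4827 − 74.3) / (40 − 74.3) = -27.8173 / -34.3 = 0.81100

0.811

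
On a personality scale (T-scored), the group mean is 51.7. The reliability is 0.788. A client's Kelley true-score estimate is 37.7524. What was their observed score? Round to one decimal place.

T̂ = ρX + (1 − ρ)μ  ⇒  X = (T̂ − (1 − ρ)μ) / ρ
X = (37.7524 − 0.212 × 51.7) / 0.788 = (37.7524 − 10.9604) / 0.788 = 26.7920 / 0.788 = 34.000

34.0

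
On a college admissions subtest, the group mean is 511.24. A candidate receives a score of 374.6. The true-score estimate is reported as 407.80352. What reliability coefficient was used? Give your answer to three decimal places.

0.757

T̂ = ρX + (1 − ρ)μ  ⇒  T̂ − μ = ρ(X − μ)
ρ = (T̂ − μ)/(X − μ) = (407.80352 − 511.24) / (374.6 − 511.24) = -103.43648 / -136.64 = 0.75700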